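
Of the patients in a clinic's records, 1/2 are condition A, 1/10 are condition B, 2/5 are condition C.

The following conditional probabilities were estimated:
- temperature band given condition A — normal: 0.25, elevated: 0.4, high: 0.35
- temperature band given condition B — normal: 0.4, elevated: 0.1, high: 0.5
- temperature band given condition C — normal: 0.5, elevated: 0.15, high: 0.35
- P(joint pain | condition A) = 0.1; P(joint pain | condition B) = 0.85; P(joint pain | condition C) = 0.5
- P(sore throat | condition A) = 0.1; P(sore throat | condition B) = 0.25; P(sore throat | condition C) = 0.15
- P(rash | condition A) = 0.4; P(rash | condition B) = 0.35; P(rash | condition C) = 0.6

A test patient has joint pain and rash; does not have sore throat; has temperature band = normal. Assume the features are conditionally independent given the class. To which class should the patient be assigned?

condition A: 0.5 × 0.25 × 0.1 × (1−0.1) × 0.4 = 0.0045
condition B: 0.1 × 0.4 × 0.85 × (1−0.25) × 0.35 = 0.008925
condition C: 0.4 × 0.5 × 0.5 × (1−0.15) × 0.6 = 0.051
Highest score → condition C.

condition C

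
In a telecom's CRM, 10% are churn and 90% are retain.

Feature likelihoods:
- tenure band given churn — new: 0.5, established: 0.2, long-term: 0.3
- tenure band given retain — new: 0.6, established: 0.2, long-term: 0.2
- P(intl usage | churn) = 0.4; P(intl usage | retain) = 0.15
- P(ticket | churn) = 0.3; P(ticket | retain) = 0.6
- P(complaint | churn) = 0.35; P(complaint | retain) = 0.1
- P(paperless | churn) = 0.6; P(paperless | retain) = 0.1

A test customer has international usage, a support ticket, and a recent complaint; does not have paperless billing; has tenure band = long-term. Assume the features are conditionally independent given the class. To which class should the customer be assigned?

retain

churn: 0.1 × 0.3 × 0.4 × 0.3 × 0.35 × (1−0.6) = 0.000504
retain: 0.9 × 0.2 × 0.15 × 0.6 × 0.1 × (1−0.1) = 0.001458
Highest score → retain.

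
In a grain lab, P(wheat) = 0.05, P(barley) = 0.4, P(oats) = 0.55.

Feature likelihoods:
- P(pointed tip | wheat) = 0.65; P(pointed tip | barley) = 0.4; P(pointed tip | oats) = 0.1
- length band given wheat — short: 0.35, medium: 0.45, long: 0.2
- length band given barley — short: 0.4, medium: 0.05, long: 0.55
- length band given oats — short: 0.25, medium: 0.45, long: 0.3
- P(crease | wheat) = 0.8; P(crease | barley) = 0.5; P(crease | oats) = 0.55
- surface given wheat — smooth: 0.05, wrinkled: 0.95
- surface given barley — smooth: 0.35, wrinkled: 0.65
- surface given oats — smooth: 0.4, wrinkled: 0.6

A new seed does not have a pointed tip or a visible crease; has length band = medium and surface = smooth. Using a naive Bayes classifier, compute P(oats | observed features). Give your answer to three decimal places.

wheat: 0.05 × (1−0.65) × 0.45 × (1−0.8) × 0.05 = 0.00007875
barley: 0.4 × (1−0.4) × 0.05 × (1−0.5) × 0.35 = 0.0021
oats: 0.55 × (1−0.1) × 0.45 × (1−0.55) × 0.4 = 0.040095
P(oats | x) = 0.040095 / 0.04227375 ≈ 0.948

0.948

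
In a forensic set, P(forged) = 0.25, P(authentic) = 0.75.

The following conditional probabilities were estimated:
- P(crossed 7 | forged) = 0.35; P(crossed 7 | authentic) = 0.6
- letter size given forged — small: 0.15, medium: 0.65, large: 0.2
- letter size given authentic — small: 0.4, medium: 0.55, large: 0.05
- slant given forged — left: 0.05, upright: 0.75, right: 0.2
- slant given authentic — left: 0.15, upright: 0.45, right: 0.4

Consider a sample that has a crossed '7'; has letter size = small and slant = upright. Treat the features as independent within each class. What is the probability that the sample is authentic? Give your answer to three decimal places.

0.892

forged: 0.25 × 0.35 × 0.15 × 0.75 = 0.00984375
authentic: 0.75 × 0.6 × 0.4 × 0.45 = 0.081
P(authentic | x) = 0.081 / 0.09084375 ≈ 0.892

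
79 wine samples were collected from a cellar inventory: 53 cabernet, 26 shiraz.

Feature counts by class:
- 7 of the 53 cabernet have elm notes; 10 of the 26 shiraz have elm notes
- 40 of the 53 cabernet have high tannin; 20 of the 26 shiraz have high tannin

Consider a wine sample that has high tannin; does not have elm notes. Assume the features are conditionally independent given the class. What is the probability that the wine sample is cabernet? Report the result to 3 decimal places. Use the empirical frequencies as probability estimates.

cabernet: (53/79) × (46/53) × (40/53) ≈ 0.439455
shiraz: (26/79) × (16/26) × (20/26) ≈ 0.155794
P(cabernet | x) = 0.439455 / 0.595249 ≈ 0.738

0.738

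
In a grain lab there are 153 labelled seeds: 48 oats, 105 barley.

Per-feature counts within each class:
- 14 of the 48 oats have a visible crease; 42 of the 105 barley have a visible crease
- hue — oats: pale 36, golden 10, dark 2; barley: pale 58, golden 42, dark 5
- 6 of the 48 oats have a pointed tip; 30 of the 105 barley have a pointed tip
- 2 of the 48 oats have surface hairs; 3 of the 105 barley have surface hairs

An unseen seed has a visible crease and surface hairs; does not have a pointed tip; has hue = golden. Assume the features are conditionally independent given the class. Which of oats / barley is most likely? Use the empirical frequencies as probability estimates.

oats: (48/153) × (14/48) × (10/48) × (42/48) × (2/48) ≈ 0.000695012
barley: (105/153) × (42/105) × (42/105) × (75/105) × (3/105) ≈ 0.0022409
Highest score → barley.

barley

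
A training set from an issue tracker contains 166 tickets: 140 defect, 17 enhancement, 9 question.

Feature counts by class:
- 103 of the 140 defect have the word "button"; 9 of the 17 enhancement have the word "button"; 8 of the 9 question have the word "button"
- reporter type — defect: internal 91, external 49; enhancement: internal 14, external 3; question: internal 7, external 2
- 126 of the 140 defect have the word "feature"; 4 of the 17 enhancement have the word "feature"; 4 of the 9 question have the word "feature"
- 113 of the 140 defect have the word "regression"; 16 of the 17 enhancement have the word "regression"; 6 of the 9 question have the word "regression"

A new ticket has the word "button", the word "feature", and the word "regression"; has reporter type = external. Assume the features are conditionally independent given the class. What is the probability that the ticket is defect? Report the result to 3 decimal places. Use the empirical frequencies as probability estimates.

0.968

defect: (140/166) × (103/140) × (49/140) × (126/140) × (113/140) ≈ 0.157758
enhancement: (17/166) × (9/17) × (3/17) × (4/17) × (16/17) ≈ 0.00211879
question: (9/166) × (8/9) × (2/9) × (4/9) × (6/9) ≈ 0.00317319
P(defect | x) = 0.157758 / 0.16304998 ≈ 0.968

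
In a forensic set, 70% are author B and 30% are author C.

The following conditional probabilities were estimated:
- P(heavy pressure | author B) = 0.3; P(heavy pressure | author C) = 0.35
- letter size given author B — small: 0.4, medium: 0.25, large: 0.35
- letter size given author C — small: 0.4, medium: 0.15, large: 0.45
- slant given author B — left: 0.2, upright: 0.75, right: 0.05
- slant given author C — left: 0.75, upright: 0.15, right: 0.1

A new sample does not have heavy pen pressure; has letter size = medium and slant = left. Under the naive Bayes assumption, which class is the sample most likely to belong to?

author B: 0.7 × (1−0.3) × 0.25 × 0.2 = 0.0245
author C: 0.3 × (1−0.35) × 0.15 × 0.75 = 0.0219375
Highest score → author B.

author B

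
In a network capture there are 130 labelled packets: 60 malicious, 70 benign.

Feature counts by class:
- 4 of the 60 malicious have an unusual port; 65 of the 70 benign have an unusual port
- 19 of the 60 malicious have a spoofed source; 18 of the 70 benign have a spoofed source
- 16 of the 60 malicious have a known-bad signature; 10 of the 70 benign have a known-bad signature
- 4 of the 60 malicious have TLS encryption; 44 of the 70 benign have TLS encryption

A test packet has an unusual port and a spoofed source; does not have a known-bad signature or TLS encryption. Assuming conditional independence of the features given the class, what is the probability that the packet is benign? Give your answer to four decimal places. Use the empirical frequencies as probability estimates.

0.8599

malicious: (60/130) × (4/60) × (19/60) × (44/60) × (56/60) ≈ 0.00666895
benign: (70/130) × (65/70) × (18/70) × (60/70) × (26/70) ≈ 0.0409329
P(benign | x) = 0.0409329 / 0.04760185 ≈ 0.8599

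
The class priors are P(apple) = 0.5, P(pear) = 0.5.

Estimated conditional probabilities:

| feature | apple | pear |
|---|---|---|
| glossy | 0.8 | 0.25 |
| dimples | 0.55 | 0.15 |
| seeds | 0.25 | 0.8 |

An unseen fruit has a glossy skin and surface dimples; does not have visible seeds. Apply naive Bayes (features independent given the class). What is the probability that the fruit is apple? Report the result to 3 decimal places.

apple: 0.5 × 0.8 × 0.55 × (1−0.25) = 0.165
pear: 0.5 × 0.25 × 0.15 × (1−0.8) = 0.00375
P(apple | x) = 0.165 / 0.16875 ≈ 0.978

0.978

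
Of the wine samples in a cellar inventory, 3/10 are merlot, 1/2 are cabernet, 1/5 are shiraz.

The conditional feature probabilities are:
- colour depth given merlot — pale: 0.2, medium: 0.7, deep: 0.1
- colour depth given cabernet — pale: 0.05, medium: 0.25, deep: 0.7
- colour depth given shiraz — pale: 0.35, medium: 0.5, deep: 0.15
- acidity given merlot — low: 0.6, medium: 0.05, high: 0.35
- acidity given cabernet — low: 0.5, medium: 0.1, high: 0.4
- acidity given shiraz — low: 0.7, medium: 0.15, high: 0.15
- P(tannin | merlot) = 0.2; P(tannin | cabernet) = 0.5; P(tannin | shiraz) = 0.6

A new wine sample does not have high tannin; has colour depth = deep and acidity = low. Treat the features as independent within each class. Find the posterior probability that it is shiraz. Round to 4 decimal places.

merlot: 0.3 × 0.1 × 0.6 × (1−0.2) = 0.0144
cabernet: 0.5 × 0.7 × 0.5 × (1−0.5) = 0.0875
shiraz: 0.2 × 0.15 × 0.7 × (1−0.6) = 0.0084
P(shiraz | x) = 0.0084 / 0.1103 ≈ 0.0762

0.0762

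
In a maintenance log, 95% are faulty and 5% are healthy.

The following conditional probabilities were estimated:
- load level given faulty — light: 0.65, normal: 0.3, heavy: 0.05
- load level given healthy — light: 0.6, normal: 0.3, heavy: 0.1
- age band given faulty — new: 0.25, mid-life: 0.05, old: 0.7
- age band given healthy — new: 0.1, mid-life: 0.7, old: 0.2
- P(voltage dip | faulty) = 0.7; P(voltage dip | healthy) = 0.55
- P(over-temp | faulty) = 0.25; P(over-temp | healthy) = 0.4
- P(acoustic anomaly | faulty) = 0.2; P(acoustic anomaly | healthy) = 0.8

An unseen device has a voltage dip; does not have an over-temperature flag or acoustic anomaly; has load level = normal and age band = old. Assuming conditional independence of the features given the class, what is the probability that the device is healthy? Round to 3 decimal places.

faulty: 0.95 × 0.3 × 0.7 × 0.7 × (1−0.25) × (1−0.2) = 0.08379
healthy: 0.05 × 0.3 × 0.2 × 0.55 × (1−0.4) × (1−0.8) = 0.000198
P(healthy | x) = 0.000198 / 0.083988 ≈ 0.002

0.002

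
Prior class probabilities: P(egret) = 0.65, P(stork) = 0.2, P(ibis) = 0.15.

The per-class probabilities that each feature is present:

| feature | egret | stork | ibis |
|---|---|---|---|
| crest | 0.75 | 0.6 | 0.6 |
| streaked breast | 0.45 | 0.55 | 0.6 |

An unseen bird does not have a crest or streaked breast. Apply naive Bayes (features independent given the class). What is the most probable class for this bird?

egret

egret: 0.65 × (1−0.75) × (1−0.45) = 0.089375
stork: 0.2 × (1−0.6) × (1−0.55) = 0.036
ibis: 0.15 × (1−0.6) × (1−0.6) = 0.024
Highest score → egret.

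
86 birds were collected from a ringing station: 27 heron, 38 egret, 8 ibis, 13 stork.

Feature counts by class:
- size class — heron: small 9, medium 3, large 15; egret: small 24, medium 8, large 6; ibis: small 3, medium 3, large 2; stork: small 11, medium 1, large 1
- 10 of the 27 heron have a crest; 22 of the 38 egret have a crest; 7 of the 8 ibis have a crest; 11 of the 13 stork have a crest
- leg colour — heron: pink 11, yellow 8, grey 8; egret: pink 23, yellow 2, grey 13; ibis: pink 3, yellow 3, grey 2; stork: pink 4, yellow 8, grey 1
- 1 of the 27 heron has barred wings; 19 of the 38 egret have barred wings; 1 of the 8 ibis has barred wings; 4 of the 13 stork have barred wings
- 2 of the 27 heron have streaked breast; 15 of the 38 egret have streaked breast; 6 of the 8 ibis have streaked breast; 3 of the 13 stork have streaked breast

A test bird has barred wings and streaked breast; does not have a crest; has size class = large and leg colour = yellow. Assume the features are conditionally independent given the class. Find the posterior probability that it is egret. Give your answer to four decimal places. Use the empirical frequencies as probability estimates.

heron: (27/86) × (15/27) × (17/27) × (8/27) × (1/27) × (2/27) ≈ 0.0000892702
egret: (38/86) × (6/38) × (16/38) × (2/38) × (19/38) × (15/38) ≈ 0.00030515
ibis: (8/86) × (2/8) × (1/8) × (3/8) × (1/8) × (6/8) ≈ 0.000102198
stork: (13/86) × (1/13) × (2/13) × (8/13) × (4/13) × (3/13) ≈ 0.0000781681
P(egret | x) = 0.00030515 / 0.0005747863 ≈ 0.5309

0.5309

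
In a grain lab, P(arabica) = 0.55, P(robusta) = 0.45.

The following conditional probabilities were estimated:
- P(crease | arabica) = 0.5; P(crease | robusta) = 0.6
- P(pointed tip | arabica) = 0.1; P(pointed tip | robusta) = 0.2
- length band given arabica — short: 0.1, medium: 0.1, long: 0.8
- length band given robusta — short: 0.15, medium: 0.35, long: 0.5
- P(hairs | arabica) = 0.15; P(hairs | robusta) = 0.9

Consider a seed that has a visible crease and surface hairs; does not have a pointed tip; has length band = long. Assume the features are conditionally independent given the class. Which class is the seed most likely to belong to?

robusta

arabica: 0.55 × 0.5 × (1−0.1) × 0.8 × 0.15 = 0.0297
robusta: 0.45 × 0.6 × (1−0.2) × 0.5 × 0.9 = 0.0972
Highest score → robusta.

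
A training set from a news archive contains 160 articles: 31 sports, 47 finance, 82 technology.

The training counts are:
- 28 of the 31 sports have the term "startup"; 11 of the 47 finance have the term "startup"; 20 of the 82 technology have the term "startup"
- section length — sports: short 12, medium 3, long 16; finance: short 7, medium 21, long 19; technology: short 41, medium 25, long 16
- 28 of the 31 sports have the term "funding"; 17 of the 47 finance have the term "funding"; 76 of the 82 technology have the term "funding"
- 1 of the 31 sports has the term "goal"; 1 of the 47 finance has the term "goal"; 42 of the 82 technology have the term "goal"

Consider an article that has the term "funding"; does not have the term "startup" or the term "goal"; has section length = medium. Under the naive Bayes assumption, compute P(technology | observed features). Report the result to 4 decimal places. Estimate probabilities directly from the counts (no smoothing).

0.5896

sports: (31/160) × (3/31) × (3/31) × (28/31) × (30/31) ≈ 0.00158605
finance: (47/160) × (36/47) × (21/47) × (17/47) × (46/47) ≈ 0.0355889
technology: (82/160) × (62/82) × (25/82) × (76/82) × (40/82) ≈ 0.0534126
P(technology | x) = 0.0534126 / 0.09058755 ≈ 0.5896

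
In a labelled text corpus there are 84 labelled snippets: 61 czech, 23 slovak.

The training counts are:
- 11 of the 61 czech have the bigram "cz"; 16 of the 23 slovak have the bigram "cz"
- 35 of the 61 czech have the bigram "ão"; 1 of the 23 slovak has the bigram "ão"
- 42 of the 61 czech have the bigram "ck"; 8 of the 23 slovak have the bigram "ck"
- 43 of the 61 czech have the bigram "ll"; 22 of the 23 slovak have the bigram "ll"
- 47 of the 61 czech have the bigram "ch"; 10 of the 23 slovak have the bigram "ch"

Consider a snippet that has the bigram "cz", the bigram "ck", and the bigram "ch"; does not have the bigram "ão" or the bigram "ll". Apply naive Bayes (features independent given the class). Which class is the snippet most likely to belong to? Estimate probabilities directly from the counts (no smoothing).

czech: (61/84) × (11/61) × (26/61) × (42/61) × (18/61) × (47/61) ≈ 0.0087375
slovak: (23/84) × (16/23) × (22/23) × (8/23) × (1/23) × (10/23) ≈ 0.00119796
Highest score → czech.

czech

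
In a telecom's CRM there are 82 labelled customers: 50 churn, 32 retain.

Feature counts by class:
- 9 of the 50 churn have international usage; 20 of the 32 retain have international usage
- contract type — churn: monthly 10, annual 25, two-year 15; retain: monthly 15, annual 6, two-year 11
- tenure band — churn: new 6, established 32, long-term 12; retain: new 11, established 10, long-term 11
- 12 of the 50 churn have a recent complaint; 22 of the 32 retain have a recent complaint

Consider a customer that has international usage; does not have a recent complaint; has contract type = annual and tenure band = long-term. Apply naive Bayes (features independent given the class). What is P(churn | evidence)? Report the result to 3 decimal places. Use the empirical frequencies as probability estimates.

churn: (50/82) × (9/50) × (25/50) × (12/50) × (38/50) ≈ 0.0100098
retain: (32/82) × (20/32) × (6/32) × (11/32) × (10/32) ≈ 0.00491259
P(churn | x) = 0.0100098 / 0.01492239 ≈ 0.671

0.671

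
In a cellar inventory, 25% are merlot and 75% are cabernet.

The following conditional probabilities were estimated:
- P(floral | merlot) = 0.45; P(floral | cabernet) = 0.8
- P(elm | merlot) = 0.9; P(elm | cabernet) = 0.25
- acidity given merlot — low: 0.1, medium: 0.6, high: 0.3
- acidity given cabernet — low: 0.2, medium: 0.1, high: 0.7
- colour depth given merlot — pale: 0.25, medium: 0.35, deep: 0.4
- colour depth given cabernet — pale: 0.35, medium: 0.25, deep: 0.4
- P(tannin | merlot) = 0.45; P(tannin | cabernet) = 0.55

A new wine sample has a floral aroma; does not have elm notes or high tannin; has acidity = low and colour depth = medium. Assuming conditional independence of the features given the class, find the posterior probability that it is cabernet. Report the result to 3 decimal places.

merlot: 0.25 × 0.45 × (1−0.9) × 0.1 × 0.35 × (1−0.45) = 0.0002165625
cabernet: 0.75 × 0.8 × (1−0.25) × 0.2 × 0.25 × (1−0.55) = 0.010125
P(cabernet | x) = 0.010125 / 0.0103415625 ≈ 0.979

0.979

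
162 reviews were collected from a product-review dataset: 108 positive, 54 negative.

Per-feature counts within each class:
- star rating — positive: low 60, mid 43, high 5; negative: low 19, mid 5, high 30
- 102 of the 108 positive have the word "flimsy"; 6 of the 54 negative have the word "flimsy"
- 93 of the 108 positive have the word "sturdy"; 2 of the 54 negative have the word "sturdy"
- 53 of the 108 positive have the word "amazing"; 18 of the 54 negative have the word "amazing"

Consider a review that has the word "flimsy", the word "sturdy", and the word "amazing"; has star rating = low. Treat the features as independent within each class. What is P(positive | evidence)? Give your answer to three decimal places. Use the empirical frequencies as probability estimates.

positive: (108/162) × (60/108) × (102/108) × (93/108) × (53/108) ≈ 0.147817
negative: (54/162) × (19/54) × (6/54) × (2/54) × (18/54) ≈ 0.000160883
P(positive | x) = 0.147817 / 0.147977883 ≈ 0.999

0.999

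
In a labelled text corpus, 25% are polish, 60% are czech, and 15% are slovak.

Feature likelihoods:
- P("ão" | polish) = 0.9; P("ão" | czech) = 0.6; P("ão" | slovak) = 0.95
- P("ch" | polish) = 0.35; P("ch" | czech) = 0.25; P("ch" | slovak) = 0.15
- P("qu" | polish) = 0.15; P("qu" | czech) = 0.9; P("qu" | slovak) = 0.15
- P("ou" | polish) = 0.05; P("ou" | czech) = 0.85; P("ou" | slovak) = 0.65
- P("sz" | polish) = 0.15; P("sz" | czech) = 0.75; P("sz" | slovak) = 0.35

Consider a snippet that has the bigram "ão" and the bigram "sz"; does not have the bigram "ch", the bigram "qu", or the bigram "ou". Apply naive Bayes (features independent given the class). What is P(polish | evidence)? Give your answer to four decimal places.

0.5309

polish: 0.25 × 0.9 × (1−0.35) × (1−0.15) × (1−0.05) × 0.15 = 0.01771453125
czech: 0.6 × 0.6 × (1−0.25) × (1−0.9) × (1−0.85) × 0.75 = 0.0030375
slovak: 0.15 × 0.95 × (1−0.15) × (1−0.15) × (1−0.65) × 0.35 = 0.012612140625
P(polish | x) = 0.01771453125 / 0.033364171875 ≈ 0.5309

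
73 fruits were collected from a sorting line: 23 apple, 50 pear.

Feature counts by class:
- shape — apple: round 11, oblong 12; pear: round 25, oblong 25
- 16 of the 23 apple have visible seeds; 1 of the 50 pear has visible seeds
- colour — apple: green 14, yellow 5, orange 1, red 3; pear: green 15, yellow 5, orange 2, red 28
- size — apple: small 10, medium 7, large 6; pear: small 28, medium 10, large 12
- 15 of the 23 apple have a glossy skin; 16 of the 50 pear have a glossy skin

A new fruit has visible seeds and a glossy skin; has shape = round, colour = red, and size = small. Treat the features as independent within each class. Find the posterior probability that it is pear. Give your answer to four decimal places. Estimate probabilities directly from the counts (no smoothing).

apple: (23/73) × (11/23) × (16/23) × (3/23) × (10/23) × (15/23) ≈ 0.00387696
pear: (50/73) × (25/50) × (1/50) × (28/50) × (28/50) × (16/50) ≈ 0.000687342
P(pear | x) = 0.000687342 / 0.004564302 ≈ 0.1506

0.1506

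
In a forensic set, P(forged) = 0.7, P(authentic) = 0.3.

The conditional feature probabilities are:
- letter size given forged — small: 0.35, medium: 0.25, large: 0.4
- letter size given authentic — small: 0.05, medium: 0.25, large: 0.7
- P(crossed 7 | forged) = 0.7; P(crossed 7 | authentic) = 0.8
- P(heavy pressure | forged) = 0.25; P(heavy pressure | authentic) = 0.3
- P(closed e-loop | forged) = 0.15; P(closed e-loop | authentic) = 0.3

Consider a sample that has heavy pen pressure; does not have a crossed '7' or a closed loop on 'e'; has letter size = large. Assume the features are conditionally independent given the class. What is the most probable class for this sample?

forged: 0.7 × 0.4 × (1−0.7) × 0.25 × (1−0.15) = 0.01785
authentic: 0.3 × 0.7 × (1−0.8) × 0.3 × (1−0.3) = 0.00882
Highest score → forged.

forged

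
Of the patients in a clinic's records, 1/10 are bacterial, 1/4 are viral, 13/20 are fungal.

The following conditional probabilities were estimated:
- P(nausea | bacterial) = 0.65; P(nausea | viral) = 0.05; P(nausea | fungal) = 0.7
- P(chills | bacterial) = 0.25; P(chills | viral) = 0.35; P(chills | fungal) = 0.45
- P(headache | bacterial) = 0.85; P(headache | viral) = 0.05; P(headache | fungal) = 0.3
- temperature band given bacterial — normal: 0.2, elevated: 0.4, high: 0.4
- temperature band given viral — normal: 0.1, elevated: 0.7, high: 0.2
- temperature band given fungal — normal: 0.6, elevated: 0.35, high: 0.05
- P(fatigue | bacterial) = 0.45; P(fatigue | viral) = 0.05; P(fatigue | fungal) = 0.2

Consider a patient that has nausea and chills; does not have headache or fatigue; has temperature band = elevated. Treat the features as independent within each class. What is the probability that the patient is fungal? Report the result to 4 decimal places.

0.9240

bacterial: 0.1 × 0.65 × 0.25 × (1−0.85) × 0.4 × (1−0.45) = 0.00053625
viral: 0.25 × 0.05 × 0.35 × (1−0.05) × 0.7 × (1−0.05) = 0.00276390625
fungal: 0.65 × 0.7 × 0.45 × (1−0.3) × 0.35 × (1−0.2) = 0.040131
P(fungal | x) = 0.040131 / 0.04343115625 ≈ 0.9240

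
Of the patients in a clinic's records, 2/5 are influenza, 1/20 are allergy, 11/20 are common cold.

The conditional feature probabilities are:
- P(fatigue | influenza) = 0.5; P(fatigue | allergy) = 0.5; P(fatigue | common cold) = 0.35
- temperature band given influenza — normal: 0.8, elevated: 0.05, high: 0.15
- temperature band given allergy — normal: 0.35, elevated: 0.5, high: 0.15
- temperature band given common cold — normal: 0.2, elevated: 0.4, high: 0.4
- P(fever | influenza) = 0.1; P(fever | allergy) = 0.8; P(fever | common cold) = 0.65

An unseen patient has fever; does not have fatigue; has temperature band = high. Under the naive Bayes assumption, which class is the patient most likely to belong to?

influenza: 0.4 × (1−0.5) × 0.15 × 0.1 = 0.003
allergy: 0.05 × (1−0.5) × 0.15 × 0.8 = 0.003
common cold: 0.55 × (1−0.35) × 0.4 × 0.65 = 0.09295
Highest score → common cold.

common cold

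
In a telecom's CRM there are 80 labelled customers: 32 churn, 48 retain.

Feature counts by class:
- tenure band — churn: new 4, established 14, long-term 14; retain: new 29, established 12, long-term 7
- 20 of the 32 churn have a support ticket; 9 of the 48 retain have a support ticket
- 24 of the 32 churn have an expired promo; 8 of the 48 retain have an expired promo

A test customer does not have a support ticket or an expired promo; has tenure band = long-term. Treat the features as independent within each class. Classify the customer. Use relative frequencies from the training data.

retain

churn: (32/80) × (14/32) × (12/32) × (8/32) = 0.01640625
retain: (48/80) × (7/48) × (39/48) × (40/48) ≈ 0.0592448
Highest score → retain.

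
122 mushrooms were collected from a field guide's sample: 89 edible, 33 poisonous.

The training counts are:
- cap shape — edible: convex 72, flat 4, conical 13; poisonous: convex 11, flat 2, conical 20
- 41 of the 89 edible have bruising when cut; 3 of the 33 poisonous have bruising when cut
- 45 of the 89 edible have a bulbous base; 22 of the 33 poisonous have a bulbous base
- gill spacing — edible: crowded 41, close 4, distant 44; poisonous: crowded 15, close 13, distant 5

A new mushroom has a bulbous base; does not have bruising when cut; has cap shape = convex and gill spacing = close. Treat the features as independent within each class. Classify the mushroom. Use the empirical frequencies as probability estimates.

poisonous

edible: (89/122) × (72/89) × (48/89) × (45/89) × (4/89) ≈ 0.00723297
poisonous: (33/122) × (11/33) × (30/33) × (22/33) × (13/33) ≈ 0.0215267
Highest score → poisonous.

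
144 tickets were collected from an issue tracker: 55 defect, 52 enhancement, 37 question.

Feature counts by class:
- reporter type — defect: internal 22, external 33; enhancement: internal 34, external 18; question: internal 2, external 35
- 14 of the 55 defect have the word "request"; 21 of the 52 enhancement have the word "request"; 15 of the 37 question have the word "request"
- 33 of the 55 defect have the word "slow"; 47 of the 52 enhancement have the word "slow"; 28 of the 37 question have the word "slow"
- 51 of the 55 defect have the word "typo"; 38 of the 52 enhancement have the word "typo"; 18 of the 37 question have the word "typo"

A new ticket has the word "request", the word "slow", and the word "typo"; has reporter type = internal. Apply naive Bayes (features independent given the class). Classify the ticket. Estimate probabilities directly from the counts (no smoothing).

defect: (55/144) × (22/55) × (14/55) × (33/55) × (51/55) ≈ 0.0216364
enhancement: (52/144) × (34/52) × (21/52) × (47/52) × (38/52) ≈ 0.0629807
question: (37/144) × (2/37) × (15/37) × (28/37) × (18/37) ≈ 0.00207293
Highest score → enhancement.

enhancement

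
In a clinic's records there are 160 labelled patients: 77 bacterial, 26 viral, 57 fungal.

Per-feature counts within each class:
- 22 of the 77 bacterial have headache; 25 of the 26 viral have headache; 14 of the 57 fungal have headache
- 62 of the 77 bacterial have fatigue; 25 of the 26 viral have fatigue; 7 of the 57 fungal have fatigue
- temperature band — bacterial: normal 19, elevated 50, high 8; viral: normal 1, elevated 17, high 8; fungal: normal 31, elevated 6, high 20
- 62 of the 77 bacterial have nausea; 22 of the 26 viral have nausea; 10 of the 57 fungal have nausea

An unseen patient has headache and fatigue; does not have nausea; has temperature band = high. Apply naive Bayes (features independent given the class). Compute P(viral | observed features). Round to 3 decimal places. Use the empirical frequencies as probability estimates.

bacterial: (77/160) × (22/77) × (62/77) × (8/77) × (15/77) ≈ 0.0022408
viral: (26/160) × (25/26) × (25/26) × (8/26) × (4/26) ≈ 0.00711197
fungal: (57/160) × (14/57) × (7/57) × (20/57) × (47/57) ≈ 0.00310892
P(viral | x) = 0.00711197 / 0.01246169 ≈ 0.571

0.571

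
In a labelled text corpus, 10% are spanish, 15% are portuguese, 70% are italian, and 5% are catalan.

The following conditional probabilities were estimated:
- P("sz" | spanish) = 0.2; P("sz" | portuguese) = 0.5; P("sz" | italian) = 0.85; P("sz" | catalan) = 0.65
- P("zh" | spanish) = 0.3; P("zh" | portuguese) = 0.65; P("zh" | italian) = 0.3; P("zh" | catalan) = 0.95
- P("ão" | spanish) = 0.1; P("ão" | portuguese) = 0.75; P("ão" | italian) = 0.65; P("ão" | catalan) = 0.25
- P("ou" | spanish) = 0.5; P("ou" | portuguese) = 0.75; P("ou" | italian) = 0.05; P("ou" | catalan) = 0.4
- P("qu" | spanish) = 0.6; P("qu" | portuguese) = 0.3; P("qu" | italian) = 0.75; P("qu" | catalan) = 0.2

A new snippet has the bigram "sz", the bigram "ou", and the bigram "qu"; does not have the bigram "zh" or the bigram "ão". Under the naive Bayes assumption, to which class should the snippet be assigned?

italian

spanish: 0.1 × 0.2 × (1−0.3) × (1−0.1) × 0.5 × 0.6 = 0.00378
portuguese: 0.15 × 0.5 × (1−0.65) × (1−0.75) × 0.75 × 0.3 = 0.0014765625
italian: 0.7 × 0.85 × (1−0.3) × (1−0.65) × 0.05 × 0.75 = 0.0054665625
catalan: 0.05 × 0.65 × (1−0.95) × (1−0.25) × 0.4 × 0.2 = 0.0000975
Highest score → italian.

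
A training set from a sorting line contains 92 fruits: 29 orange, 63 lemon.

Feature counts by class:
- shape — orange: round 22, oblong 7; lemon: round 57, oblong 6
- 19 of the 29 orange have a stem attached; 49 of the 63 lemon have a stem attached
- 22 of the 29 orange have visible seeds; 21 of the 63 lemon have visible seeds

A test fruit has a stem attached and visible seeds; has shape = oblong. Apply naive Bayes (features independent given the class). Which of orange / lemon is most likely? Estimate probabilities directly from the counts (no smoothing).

orange

orange: (29/92) × (7/29) × (19/29) × (22/29) ≈ 0.0378173
lemon: (63/92) × (6/63) × (49/63) × (21/63) ≈ 0.0169082
Highest score → orange.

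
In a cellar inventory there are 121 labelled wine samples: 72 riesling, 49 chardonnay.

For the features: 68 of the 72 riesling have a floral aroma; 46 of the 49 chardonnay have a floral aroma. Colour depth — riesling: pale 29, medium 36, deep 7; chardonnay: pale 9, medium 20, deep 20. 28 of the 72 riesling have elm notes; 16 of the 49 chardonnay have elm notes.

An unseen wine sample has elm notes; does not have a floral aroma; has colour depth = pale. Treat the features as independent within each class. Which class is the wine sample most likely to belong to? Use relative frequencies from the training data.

riesling

riesling: (72/121) × (4/72) × (29/72) × (28/72) ≈ 0.00517804
chardonnay: (49/121) × (3/49) × (9/49) × (16/49) ≈ 0.00148698
Highest score → riesling.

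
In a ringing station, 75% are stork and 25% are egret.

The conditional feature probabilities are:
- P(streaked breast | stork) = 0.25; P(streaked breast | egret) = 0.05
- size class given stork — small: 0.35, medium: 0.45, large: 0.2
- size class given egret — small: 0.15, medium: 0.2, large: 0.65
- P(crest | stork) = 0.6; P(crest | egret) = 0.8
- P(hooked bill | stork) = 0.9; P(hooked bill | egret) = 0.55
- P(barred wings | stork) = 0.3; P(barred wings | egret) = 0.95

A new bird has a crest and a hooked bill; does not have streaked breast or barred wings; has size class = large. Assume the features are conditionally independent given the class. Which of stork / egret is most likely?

stork: 0.75 × (1−0.25) × 0.2 × 0.6 × 0.9 × (1−0.3) = 0.042525
egret: 0.25 × (1−0.05) × 0.65 × 0.8 × 0.55 × (1−0.95) = 0.00339625
Highest score → stork.

stork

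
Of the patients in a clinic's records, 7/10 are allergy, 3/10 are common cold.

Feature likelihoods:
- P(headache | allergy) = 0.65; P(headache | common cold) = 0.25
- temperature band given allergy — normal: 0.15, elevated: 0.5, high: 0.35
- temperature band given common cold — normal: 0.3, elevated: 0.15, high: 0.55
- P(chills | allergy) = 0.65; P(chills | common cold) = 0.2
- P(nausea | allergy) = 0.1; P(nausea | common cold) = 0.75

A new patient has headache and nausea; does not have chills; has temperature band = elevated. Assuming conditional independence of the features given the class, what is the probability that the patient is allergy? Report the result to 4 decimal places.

allergy: 0.7 × 0.65 × 0.5 × (1−0.65) × 0.1 = 0.0079625
common cold: 0.3 × 0.25 × 0.15 × (1−0.2) × 0.75 = 0.00675
P(allergy | x) = 0.0079625 / 0.0147125 ≈ 0.5412

0.5412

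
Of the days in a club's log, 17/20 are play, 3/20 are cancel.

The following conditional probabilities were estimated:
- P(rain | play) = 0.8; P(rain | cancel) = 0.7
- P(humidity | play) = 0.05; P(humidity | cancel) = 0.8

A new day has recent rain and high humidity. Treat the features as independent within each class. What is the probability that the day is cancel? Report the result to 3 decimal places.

play: 0.85 × 0.8 × 0.05 = 0.034
cancel: 0.15 × 0.7 × 0.8 = 0.084
P(cancel | x) = 0.084 / 0.118 ≈ 0.712

0.712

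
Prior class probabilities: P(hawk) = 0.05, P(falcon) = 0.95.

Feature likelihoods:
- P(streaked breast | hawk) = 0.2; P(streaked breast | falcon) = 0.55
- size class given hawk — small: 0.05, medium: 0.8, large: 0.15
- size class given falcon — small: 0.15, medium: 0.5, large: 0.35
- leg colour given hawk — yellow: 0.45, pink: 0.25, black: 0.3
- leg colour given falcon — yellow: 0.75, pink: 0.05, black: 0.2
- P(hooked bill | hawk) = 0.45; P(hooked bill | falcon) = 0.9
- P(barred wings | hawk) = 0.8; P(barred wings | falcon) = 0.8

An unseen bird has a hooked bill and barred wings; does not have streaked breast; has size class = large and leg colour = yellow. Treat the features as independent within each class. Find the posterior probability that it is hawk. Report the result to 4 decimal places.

hawk: 0.05 × (1−0.2) × 0.15 × 0.45 × 0.45 × 0.8 = 0.000972
falcon: 0.95 × (1−0.55) × 0.35 × 0.75 × 0.9 × 0.8 = 0.0807975
P(hawk | x) = 0.000972 / 0.0817695 ≈ 0.0119

0.0119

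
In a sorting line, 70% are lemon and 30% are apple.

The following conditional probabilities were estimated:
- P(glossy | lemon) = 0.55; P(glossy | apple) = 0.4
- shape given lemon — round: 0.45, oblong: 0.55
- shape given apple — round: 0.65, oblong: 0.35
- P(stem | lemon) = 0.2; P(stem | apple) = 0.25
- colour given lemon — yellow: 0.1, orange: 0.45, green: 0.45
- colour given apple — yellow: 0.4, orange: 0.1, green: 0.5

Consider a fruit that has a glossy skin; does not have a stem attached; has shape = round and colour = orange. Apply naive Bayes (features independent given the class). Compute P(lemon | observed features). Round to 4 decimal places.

lemon: 0.7 × 0.55 × 0.45 × (1−0.2) × 0.45 = 0.06237
apple: 0.3 × 0.4 × 0.65 × (1−0.25) × 0.1 = 0.00585
P(lemon | x) = 0.06237 / 0.06822 ≈ 0.9142

0.9142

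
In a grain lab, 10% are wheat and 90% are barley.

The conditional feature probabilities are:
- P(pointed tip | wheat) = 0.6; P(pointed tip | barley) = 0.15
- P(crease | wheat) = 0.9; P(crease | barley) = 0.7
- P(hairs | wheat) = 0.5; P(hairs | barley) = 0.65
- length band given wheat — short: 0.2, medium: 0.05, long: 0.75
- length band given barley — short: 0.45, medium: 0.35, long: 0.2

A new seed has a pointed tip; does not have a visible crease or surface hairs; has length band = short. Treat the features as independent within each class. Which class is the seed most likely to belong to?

barley

wheat: 0.1 × 0.6 × (1−0.9) × (1−0.5) × 0.2 = 0.0006
barley: 0.9 × 0.15 × (1−0.7) × (1−0.65) × 0.45 = 0.00637875
Highest score → barley.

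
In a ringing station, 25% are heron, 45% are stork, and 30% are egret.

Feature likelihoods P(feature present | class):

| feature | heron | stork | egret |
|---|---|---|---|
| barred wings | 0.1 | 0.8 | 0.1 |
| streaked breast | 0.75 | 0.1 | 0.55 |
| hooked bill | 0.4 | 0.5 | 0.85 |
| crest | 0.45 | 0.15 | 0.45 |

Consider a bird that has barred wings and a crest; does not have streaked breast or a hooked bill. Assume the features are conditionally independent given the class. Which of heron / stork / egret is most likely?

stork

heron: 0.25 × 0.1 × (1−0.75) × (1−0.4) × 0.45 = 0.0016875
stork: 0.45 × 0.8 × (1−0.1) × (1−0.5) × 0.15 = 0.0243
egret: 0.3 × 0.1 × (1−0.55) × (1−0.85) × 0.45 = 0.00091125
Highest score → stork.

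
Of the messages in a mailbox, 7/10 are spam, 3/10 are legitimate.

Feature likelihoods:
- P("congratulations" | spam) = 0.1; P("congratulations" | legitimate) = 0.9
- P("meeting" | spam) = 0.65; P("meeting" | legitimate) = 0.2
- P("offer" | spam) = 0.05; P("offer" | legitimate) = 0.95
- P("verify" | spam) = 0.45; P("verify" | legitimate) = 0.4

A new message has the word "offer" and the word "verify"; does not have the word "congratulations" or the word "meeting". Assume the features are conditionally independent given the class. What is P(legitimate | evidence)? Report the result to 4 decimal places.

0.6477

spam: 0.7 × (1−0.1) × (1−0.65) × 0.05 × 0.45 = 0.00496125
legitimate: 0.3 × (1−0.9) × (1−0.2) × 0.95 × 0.4 = 0.00912
P(legitimate | x) = 0.00912 / 0.01408125 ≈ 0.6477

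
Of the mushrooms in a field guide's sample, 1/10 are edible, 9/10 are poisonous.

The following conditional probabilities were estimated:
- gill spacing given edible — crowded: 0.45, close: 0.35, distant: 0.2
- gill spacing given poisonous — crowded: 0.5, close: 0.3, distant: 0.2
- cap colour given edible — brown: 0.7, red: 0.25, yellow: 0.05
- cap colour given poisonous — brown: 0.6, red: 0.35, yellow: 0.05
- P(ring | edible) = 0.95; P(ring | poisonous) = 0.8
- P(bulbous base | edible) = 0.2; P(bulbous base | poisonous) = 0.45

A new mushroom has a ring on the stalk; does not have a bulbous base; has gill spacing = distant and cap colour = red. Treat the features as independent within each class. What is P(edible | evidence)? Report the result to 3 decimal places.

edible: 0.1 × 0.2 × 0.25 × 0.95 × (1−0.2) = 0.0038
poisonous: 0.9 × 0.2 × 0.35 × 0.8 × (1−0.45) = 0.02772
P(edible | x) = 0.0038 / 0.03152 ≈ 0.121

0.121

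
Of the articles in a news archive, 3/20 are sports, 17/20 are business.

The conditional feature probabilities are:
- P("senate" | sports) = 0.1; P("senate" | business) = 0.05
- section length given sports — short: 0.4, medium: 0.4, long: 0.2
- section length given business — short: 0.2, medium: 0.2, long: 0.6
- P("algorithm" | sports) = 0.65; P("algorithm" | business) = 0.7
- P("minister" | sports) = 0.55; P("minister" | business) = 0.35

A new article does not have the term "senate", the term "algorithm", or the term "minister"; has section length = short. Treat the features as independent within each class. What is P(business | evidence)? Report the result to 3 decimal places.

0.787

sports: 0.15 × (1−0.1) × 0.4 × (1−0.65) × (1−0.55) = 0.008505
business: 0.85 × (1−0.05) × 0.2 × (1−0.7) × (1−0.35) = 0.0314925
P(business | x) = 0.0314925 / 0.0399975 ≈ 0.787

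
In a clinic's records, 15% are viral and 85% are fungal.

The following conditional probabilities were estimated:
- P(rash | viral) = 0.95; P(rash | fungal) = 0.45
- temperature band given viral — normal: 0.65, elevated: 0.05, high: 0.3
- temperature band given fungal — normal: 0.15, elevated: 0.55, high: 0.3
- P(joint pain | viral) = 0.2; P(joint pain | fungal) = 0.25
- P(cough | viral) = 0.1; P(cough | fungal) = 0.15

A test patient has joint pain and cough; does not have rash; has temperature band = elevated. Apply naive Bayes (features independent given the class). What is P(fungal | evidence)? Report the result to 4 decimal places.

viral: 0.15 × (1−0.95) × 0.05 × 0.2 × 0.1 = 0.0000075
fungal: 0.85 × (1−0.45) × 0.55 × 0.25 × 0.15 = 0.0096421875
P(fungal | x) = 0.0096421875 / 0.0096496875 ≈ 0.9992

0.9992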